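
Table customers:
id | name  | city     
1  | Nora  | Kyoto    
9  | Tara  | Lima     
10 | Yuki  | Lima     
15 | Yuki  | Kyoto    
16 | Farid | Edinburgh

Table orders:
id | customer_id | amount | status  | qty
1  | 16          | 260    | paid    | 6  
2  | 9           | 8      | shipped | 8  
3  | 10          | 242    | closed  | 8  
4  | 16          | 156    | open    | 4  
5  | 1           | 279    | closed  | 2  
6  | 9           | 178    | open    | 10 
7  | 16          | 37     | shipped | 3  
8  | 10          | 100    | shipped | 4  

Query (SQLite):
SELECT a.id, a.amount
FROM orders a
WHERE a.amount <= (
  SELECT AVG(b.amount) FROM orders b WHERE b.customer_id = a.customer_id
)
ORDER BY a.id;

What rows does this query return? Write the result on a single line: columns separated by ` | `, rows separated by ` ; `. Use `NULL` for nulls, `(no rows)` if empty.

2 | 8 ; 5 | 279 ; 7 | 37 ; 8 | 100

For each orders row a, compute AVG(amount) over rows sharing a.customer_id.
Keep row a if a.amount <= that per-group AVG.
  customer_id=1: AVG(amount) = 279.0
  customer_id=9: AVG(amount) = 93.0
  customer_id=10: AVG(amount) = 171.0
  customer_id=16: AVG(amount) = 151.0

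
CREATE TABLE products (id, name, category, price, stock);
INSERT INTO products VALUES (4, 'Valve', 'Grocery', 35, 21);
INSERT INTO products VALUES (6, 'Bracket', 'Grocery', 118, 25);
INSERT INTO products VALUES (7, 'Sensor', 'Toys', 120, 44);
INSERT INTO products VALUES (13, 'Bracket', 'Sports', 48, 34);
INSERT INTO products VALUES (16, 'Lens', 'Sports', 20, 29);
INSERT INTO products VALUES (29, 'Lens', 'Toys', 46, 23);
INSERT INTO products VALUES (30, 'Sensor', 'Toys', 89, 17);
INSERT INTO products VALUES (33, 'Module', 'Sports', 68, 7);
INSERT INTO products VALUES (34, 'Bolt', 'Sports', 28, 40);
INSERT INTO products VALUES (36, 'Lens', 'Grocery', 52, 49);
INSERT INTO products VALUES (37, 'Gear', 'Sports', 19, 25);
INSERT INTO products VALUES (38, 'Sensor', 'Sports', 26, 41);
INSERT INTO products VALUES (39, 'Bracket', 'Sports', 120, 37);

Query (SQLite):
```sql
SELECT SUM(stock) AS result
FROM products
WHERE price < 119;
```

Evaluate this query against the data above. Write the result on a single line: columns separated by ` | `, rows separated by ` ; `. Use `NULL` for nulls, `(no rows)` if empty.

311

Rows where price < 119 → stock values: [21, 25, 34, 29, 23, 17, 7, 40, 49, 25, 41].
SUM of non-NULL values = 311.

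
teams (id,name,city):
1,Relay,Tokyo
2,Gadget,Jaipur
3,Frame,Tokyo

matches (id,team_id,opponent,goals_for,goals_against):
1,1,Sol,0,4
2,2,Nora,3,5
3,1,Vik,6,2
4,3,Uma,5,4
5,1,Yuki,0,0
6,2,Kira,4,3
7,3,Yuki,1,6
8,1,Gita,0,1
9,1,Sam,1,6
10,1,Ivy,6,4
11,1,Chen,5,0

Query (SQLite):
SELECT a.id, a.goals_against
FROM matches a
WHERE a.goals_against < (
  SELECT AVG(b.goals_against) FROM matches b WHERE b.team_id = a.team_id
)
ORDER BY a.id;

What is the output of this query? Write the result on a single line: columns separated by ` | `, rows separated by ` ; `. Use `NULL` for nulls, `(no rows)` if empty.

3 | 2 ; 4 | 4 ; 5 | 0 ; 6 | 3 ; 8 | 1 ; 11 | 0

For each matches row a, compute AVG(goals_against) over rows sharing a.team_id.
Keep row a if a.goals_against < that per-group AVG.
  team_id=1: AVG(goals_against) = 2.428571
  team_id=2: AVG(goals_against) = 4.0
  team_id=3: AVG(goals_against) = 5.0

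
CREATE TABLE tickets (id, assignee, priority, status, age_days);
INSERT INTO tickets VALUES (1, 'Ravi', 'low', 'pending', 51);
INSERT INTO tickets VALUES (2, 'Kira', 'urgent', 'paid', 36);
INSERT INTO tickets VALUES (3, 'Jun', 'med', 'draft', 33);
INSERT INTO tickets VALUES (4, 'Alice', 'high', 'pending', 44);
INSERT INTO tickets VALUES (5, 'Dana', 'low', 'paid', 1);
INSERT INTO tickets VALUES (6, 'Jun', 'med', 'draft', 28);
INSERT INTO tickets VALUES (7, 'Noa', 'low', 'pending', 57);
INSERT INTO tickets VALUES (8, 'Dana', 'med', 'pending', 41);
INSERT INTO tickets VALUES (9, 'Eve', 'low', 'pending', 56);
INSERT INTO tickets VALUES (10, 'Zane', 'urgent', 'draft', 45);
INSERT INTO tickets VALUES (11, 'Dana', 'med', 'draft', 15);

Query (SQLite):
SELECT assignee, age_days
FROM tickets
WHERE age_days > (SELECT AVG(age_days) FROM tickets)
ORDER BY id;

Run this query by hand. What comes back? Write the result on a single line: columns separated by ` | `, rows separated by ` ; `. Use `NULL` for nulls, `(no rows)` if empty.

Scalar subquery: AVG(age_days) over all tickets rows = 37.0.
Keep rows where age_days > that value.

Ravi | 51 ; Alice | 44 ; Noa | 57 ; Dana | 41 ; Eve | 56 ; Zane | 45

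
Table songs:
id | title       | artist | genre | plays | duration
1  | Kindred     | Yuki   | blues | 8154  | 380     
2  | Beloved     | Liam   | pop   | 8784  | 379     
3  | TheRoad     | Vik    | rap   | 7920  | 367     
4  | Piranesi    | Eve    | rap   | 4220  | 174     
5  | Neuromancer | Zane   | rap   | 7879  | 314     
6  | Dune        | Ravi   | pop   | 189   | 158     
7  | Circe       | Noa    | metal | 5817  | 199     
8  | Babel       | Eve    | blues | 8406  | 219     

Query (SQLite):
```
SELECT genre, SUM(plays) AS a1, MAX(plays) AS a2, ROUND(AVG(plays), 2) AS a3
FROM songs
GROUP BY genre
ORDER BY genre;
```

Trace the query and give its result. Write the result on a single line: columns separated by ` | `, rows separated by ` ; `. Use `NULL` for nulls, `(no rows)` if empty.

Group songs by genre.
Per group compute: SUM(plays), MAX(plays), ROUND(AVG(plays), 2).
  blues: ids {1, 8} → SUM(plays)=16560, MAX(plays)=8406, ROUND(AVG(plays), 2)=8280
  metal: ids {7} → SUM(plays)=5817, MAX(plays)=5817, ROUND(AVG(plays), 2)=5817
  pop: ids {2, 6} → SUM(plays)=8973, MAX(plays)=8784, ROUND(AVG(plays), 2)=4486.5
  rap: ids {3, 4, 5} → SUM(plays)=20019, MAX(plays)=7920, ROUND(AVG(plays), 2)=6673

blues | 16560 | 8406 | 8280 ; metal | 5817 | 5817 | 5817 ; pop | 8973 | 8784 | 4486.5 ; rap | 20019 | 7920 | 6673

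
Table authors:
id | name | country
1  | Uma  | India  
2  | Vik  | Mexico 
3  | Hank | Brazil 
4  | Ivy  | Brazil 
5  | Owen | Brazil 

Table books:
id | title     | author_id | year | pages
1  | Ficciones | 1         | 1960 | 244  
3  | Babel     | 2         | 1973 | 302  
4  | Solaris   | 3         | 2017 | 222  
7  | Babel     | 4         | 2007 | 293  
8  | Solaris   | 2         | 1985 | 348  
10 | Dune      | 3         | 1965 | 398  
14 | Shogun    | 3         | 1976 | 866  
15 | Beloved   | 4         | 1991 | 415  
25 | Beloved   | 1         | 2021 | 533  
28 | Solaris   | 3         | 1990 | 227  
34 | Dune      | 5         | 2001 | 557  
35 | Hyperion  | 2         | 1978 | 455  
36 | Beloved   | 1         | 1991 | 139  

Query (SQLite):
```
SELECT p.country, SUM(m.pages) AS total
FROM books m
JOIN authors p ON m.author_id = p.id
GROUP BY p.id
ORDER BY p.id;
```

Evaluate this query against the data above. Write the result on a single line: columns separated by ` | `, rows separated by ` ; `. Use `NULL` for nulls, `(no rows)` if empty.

India | 916 ; Mexico | 1105 ; Brazil | 1713 ; Brazil | 708 ; Brazil | 557

Join each books row to its authors via author_id.
Group joined rows by authors.id; compute SUM(m.pages) per group.
  1: ids {1, 25, 36} → SUM(m.pages)=916
  2: ids {3, 8, 35} → SUM(m.pages)=1105
  3: ids {4, 10, 14, 28} → SUM(m.pages)=1713
  4: ids {7, 15} → SUM(m.pages)=708
  5: ids {34} → SUM(m.pages)=557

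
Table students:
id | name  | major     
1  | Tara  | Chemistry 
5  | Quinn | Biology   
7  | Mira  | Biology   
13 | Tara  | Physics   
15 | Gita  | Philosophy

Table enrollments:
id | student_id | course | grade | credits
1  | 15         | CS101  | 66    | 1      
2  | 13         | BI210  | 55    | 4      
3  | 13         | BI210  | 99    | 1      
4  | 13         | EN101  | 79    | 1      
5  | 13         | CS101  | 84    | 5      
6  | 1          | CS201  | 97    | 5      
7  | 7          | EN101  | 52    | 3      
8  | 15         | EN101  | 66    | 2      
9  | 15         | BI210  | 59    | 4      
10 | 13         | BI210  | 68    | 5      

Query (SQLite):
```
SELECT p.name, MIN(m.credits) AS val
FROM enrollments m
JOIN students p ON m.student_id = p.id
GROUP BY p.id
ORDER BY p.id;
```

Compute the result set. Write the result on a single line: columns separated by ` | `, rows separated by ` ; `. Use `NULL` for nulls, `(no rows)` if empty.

Tara | 5 ; Mira | 3 ; Tara | 1 ; Gita | 1

Join each enrollments row to its students via student_id.
Group joined rows by students.id; compute MIN(m.credits) per group.
  1: ids {6} → MIN(m.credits)=5
  7: ids {7} → MIN(m.credits)=3
  13: ids {2, 3, 4, 5, 10} → MIN(m.credits)=1
  15: ids {1, 8, 9} → MIN(m.credits)=1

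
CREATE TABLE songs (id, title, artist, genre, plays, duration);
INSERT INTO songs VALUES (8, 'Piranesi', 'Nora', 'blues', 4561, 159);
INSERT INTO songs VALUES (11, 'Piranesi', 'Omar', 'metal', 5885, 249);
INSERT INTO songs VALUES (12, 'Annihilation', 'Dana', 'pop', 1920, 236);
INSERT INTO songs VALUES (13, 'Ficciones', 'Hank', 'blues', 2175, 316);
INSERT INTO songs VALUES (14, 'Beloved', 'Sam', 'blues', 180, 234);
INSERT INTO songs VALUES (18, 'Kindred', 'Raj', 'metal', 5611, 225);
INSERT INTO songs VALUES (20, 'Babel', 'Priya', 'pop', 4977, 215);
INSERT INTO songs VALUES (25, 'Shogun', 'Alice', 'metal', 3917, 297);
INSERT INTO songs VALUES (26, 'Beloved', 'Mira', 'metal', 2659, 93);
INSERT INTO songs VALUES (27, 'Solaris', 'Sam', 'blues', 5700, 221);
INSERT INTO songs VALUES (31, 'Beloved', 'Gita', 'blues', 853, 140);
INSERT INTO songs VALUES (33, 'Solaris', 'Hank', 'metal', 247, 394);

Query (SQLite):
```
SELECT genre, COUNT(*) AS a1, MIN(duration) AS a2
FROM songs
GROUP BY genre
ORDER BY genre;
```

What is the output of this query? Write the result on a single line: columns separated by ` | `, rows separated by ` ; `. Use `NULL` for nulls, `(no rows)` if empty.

blues | 5 | 140 ; metal | 5 | 93 ; pop | 2 | 215

Group songs by genre.
Per group compute: COUNT(*), MIN(duration).
  blues: ids {8, 13, 14, 27, 31} → COUNT(*)=5, MIN(duration)=140
  metal: ids {11, 18, 25, 26, 33} → COUNT(*)=5, MIN(duration)=93
  pop: ids {12, 20} → COUNT(*)=2, MIN(duration)=215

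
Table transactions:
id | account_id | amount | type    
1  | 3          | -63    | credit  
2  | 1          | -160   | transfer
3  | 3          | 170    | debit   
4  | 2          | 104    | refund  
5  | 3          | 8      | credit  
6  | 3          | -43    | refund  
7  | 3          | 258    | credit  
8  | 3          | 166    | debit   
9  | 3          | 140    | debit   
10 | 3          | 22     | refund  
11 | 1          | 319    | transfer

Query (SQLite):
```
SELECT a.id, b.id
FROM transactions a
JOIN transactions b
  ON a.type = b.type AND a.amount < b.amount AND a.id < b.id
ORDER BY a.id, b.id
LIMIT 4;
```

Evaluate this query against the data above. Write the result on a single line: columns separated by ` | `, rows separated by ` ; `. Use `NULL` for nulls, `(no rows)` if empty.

1 | 5 ; 1 | 7 ; 2 | 11 ; 5 | 7

Pairs (a,b) with same type, a.amount < b.amount, a.id < b.id.
type groups: credit:{1,5,7} debit:{3,8,9} refund:{4,6,10} transfer:{2,11}
Ordered by (a.id, b.id); first 4.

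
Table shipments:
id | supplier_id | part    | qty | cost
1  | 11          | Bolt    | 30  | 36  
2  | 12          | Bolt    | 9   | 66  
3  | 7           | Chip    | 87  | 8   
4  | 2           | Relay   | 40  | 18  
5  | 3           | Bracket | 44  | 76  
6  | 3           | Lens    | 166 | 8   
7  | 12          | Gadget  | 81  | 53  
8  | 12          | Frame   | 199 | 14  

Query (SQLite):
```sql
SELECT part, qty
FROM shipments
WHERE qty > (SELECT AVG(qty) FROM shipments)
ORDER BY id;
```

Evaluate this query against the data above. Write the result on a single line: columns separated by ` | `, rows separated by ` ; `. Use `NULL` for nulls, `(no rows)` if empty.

Scalar subquery: AVG(qty) over all shipments rows = 82.0.
Keep rows where qty > that value.

Chip | 87 ; Lens | 166 ; Frame | 199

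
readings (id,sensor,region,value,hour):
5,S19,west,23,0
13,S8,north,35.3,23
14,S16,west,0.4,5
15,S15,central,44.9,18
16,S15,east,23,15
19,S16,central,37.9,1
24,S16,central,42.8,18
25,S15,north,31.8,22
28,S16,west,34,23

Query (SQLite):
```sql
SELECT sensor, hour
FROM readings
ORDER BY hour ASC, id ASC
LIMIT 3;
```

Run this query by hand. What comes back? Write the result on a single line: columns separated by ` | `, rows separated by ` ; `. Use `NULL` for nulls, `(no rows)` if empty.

S19 | 0 ; S16 | 1 ; S16 | 5

Sort by hour asc, tiebreak id asc: (0, id=5), (1, id=19), (5, id=14), (15, id=16), (18, id=15), (18, id=24) …. Take first 3.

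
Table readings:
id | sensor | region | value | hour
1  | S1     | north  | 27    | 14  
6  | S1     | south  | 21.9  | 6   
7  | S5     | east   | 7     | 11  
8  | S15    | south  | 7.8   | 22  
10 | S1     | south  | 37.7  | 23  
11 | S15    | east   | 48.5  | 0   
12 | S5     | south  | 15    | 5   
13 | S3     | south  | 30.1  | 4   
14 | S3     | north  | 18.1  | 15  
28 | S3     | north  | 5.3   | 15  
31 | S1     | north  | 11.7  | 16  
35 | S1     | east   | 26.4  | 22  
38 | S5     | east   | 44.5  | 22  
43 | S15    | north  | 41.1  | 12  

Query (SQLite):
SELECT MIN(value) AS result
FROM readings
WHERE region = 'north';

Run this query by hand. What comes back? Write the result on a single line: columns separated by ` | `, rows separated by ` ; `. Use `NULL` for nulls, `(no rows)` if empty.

5.3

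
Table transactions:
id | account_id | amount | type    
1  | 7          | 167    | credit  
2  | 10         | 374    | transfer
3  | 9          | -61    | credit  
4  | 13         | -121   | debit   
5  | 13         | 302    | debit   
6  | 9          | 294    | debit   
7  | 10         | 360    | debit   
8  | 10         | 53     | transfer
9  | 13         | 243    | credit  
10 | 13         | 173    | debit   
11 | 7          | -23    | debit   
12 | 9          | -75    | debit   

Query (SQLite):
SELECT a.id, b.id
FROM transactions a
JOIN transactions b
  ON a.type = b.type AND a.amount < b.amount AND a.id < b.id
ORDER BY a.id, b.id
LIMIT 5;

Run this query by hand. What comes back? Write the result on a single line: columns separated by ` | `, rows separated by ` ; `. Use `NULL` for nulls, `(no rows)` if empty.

1 | 9 ; 3 | 9 ; 4 | 5 ; 4 | 6 ; 4 | 7

Pairs (a,b) with same type, a.amount < b.amount, a.id < b.id.
type groups: credit:{1,3,9} debit:{4,5,6,7,10,11,12} transfer:{2,8}
Ordered by (a.id, b.id); first 5.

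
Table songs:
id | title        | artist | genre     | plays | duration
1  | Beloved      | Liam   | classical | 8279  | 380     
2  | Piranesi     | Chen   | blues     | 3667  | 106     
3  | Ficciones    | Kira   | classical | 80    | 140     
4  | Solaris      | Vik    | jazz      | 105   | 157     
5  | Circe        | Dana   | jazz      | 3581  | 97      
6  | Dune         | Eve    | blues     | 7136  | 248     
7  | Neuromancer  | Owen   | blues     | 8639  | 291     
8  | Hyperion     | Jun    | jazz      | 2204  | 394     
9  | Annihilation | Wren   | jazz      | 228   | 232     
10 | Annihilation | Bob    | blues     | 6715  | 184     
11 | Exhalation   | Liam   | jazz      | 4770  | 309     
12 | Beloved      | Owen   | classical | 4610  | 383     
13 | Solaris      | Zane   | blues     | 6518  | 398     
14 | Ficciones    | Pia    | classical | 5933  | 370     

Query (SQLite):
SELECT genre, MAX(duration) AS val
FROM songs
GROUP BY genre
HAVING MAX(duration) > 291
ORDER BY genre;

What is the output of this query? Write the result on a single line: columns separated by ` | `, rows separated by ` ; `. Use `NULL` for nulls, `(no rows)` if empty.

blues | 398 ; classical | 383 ; jazz | 394

Partition songs by genre; compute MAX(duration) within each group.
HAVING: keep groups where MAX(duration) > 291.
  blues: ids {2, 6, 7, 10, 13} → MAX(duration)=398
  classical: ids {1, 3, 12, 14} → MAX(duration)=383
  jazz: ids {4, 5, 8, 9, 11} → MAX(duration)=394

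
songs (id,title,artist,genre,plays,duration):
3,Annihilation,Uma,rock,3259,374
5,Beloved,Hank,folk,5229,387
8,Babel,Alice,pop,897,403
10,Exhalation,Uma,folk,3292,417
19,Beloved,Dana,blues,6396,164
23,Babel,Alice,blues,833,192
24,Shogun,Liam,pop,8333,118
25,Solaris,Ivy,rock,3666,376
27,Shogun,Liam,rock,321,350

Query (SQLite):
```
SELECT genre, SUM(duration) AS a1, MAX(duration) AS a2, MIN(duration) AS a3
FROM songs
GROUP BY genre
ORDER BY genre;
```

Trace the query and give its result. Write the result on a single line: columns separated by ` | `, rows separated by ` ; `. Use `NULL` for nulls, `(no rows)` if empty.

blues | 356 | 192 | 164 ; folk | 804 | 417 | 387 ; pop | 521 | 403 | 118 ; rock | 1100 | 376 | 350

Group songs by genre.
Per group compute: SUM(duration), MAX(duration), MIN(duration).
  blues: ids {19, 23} → SUM(duration)=356, MAX(duration)=192, MIN(duration)=164
  folk: ids {5, 10} → SUM(duration)=804, MAX(duration)=417, MIN(duration)=387
  pop: ids {8, 24} → SUM(duration)=521, MAX(duration)=403, MIN(duration)=118
  rock: ids {3, 25, 27} → SUM(duration)=1100, MAX(duration)=376, MIN(duration)=350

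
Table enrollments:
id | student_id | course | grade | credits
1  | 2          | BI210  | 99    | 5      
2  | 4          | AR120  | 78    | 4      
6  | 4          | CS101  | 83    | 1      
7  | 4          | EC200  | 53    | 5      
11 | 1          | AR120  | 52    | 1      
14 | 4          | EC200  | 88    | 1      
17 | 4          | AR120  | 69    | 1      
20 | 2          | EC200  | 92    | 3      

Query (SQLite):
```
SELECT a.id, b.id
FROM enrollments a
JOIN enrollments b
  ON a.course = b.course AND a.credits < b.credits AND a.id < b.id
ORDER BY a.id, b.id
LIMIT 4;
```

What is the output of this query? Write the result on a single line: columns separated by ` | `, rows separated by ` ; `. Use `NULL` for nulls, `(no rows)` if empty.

14 | 20

Pairs (a,b) with same course, a.credits < b.credits, a.id < b.id.
course groups: AR120:{2,11,17} BI210:{1} CS101:{6} EC200:{7,14,20}
Ordered by (a.id, b.id); first 4.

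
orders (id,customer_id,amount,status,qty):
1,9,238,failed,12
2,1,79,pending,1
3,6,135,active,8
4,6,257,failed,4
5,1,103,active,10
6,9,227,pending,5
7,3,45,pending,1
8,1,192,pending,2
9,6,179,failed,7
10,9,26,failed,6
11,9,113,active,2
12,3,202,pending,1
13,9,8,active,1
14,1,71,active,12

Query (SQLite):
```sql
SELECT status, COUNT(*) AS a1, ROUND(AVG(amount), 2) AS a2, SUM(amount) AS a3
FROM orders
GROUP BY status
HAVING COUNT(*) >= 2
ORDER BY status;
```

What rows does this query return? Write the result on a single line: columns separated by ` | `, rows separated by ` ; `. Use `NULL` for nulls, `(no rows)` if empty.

active | 5 | 86 | 430 ; failed | 4 | 175 | 700 ; pending | 5 | 149 | 745

Group orders by status.
Per group compute: COUNT(*), ROUND(AVG(amount), 2), SUM(amount).
HAVING: drop groups with fewer than 2 rows.
  active: ids {3, 5, 11, 13, 14} → COUNT(*)=5, ROUND(AVG(amount), 2)=86, SUM(amount)=430
  failed: ids {1, 4, 9, 10} → COUNT(*)=4, ROUND(AVG(amount), 2)=175, SUM(amount)=700
  pending: ids {2, 6, 7, 8, 12} → COUNT(*)=5, ROUND(AVG(amount), 2)=149, SUM(amount)=745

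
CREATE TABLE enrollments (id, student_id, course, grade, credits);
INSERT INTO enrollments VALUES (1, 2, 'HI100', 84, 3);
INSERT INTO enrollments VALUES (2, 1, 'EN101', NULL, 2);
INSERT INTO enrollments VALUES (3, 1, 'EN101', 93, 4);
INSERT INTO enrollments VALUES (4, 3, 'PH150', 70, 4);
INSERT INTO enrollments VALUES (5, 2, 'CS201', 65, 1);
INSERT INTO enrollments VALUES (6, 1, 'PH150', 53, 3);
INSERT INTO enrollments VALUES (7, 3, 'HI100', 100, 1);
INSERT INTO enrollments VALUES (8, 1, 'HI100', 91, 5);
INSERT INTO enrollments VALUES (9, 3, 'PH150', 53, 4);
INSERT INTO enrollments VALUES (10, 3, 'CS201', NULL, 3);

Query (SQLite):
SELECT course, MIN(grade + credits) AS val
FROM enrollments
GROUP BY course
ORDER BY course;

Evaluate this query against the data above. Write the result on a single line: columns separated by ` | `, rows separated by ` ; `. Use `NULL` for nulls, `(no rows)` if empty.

For each row compute grade + credits.
Group by course; take MIN of the expression per group.
  CS201: ids {5, 10} → MIN(grade + credits)=66
  EN101: ids {2, 3} → MIN(grade + credits)=97
  HI100: ids {1, 7, 8} → MIN(grade + credits)=87
  PH150: ids {4, 6, 9} → MIN(grade + credits)=56

CS201 | 66 ; EN101 | 97 ; HI100 | 87 ; PH150 | 56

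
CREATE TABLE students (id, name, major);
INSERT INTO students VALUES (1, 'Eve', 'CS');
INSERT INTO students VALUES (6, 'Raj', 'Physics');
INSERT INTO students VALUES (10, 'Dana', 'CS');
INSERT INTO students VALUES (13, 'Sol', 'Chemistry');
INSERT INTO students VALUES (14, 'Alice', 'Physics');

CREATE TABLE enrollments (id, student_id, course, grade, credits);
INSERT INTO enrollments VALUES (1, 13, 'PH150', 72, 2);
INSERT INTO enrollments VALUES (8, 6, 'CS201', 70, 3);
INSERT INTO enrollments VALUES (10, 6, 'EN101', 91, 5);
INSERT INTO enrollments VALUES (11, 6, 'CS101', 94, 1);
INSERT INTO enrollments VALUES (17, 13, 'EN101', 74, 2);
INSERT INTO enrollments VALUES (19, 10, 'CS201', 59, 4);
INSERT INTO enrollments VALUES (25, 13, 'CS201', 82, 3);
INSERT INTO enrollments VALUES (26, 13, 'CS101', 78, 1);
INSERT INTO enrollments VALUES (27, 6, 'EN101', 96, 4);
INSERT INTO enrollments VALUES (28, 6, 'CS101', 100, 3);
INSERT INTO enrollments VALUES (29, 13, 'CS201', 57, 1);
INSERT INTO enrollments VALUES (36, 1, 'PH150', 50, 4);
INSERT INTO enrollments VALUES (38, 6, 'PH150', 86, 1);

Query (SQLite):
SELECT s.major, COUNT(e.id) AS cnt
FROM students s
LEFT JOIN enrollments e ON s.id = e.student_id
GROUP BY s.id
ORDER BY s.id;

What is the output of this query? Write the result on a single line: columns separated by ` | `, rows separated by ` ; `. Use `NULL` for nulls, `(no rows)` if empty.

CS | 1 ; Physics | 6 ; CS | 1 ; Chemistry | 5 ; Physics | 0

LEFT JOIN keeps every students row; unmatched ones get NULL for enrollments columns.
Group by students.id and compute COUNT(e.id). COUNT(col) of an all-NULL group is 0.
  1: ids {36} → COUNT(e.id)=1
  6: ids {8, 10, 11, 27, 28, 38} → COUNT(e.id)=6
  10: ids {19} → COUNT(e.id)=1
  13: ids {1, 17, 25, 26, 29} → COUNT(e.id)=5
  14: ids {—} → COUNT(e.id)=0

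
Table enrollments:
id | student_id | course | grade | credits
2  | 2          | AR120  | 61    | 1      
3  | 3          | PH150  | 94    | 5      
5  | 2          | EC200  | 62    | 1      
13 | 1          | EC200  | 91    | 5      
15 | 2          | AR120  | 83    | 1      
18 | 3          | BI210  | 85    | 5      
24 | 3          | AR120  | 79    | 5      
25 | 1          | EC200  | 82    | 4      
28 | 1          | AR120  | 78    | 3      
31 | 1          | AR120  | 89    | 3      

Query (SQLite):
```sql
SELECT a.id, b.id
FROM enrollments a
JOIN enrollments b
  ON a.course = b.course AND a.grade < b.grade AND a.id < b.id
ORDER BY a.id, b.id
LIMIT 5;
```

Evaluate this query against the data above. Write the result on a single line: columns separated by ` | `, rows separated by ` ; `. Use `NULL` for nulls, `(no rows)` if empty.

Pairs (a,b) with same course, a.grade < b.grade, a.id < b.id.
course groups: AR120:{2,15,24,28,31} BI210:{18} EC200:{5,13,25} PH150:{3}
Ordered by (a.id, b.id); first 5.

2 | 15 ; 2 | 24 ; 2 | 28 ; 2 | 31 ; 5 | 13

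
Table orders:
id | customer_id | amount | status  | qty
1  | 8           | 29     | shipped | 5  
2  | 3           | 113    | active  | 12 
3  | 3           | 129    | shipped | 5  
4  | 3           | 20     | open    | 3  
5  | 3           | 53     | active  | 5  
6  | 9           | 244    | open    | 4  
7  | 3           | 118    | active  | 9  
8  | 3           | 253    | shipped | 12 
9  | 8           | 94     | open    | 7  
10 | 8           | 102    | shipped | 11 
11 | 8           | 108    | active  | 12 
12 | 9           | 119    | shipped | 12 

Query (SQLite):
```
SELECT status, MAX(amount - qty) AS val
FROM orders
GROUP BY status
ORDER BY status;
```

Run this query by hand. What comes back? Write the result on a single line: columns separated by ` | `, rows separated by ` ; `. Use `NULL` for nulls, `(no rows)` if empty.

active | 109 ; open | 240 ; shipped | 241

For each row compute amount - qty.
Group by status; take MAX of the expression per group.
  active: ids {2, 5, 7, 11} → MAX(amount - qty)=109
  open: ids {4, 6, 9} → MAX(amount - qty)=240
  shipped: ids {1, 3, 8, 10, 12} → MAX(amount - qty)=241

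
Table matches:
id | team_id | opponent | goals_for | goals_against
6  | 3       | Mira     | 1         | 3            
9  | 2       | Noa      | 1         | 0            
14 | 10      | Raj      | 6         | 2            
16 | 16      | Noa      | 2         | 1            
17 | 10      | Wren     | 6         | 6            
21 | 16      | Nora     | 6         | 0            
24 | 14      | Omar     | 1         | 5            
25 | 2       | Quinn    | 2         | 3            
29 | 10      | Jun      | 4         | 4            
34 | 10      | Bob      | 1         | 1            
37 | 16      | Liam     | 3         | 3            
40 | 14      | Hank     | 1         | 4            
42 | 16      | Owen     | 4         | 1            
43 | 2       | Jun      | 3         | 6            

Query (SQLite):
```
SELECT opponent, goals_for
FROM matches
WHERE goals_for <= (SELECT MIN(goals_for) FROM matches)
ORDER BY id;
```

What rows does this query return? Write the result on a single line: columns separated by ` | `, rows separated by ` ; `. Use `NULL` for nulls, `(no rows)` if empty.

Mira | 1 ; Noa | 1 ; Omar | 1 ; Bob | 1 ; Hank | 1

Scalar subquery: MIN(goals_for) over all matches rows = 1.
Keep rows where goals_for <= that value.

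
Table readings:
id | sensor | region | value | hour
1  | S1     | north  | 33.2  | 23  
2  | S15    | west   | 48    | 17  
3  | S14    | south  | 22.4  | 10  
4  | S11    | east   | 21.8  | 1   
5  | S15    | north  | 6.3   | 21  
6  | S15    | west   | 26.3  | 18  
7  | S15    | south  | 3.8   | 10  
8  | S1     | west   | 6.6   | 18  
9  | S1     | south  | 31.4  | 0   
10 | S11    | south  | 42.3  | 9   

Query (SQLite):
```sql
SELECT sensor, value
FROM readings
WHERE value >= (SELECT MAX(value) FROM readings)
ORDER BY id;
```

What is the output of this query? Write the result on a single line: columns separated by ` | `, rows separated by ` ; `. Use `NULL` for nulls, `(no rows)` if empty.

Scalar subquery: MAX(value) over all readings rows = 48.0.
Keep rows where value >= that value.

S15 | 48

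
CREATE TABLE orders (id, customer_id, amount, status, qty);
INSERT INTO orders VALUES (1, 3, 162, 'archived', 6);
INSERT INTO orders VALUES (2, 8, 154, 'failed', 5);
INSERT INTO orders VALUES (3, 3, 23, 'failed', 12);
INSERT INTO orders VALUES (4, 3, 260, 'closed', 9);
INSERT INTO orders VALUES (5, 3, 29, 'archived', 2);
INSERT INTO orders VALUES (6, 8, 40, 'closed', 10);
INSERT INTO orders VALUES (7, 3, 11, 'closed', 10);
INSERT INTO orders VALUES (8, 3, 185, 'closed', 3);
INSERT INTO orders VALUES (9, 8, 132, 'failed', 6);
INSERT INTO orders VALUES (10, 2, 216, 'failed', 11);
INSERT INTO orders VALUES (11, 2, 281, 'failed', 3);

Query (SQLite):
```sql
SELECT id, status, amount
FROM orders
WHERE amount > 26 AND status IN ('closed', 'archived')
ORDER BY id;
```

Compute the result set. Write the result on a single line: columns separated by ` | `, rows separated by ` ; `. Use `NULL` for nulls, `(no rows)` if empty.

amount > 26: ids {1, 2, 4, 5, 6, 8, 9, 10, 11}
status IN ('closed', 'archived'): ids {1, 4, 5, 6, 7, 8}
Combine with AND.

1 | archived | 162 ; 4 | closed | 260 ; 5 | archived | 29 ; 6 | closed | 40 ; 8 | closed | 185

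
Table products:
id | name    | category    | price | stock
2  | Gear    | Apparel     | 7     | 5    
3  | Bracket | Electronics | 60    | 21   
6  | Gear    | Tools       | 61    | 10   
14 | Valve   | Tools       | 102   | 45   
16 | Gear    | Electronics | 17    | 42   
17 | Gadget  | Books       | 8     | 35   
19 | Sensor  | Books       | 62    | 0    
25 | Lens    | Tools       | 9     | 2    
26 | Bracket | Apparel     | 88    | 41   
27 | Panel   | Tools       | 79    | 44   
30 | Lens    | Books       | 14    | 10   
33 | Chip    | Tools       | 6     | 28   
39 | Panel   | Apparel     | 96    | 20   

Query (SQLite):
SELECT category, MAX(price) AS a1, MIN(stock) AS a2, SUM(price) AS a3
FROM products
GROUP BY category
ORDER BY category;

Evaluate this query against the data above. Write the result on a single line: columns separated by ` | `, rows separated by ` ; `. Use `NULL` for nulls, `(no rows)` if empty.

Apparel | 96 | 5 | 191 ; Books | 62 | 0 | 84 ; Electronics | 60 | 21 | 77 ; Tools | 102 | 2 | 257

Group products by category.
Per group compute: MAX(price), MIN(stock), SUM(price).
  Apparel: ids {2, 26, 39} → MAX(price)=96, MIN(stock)=5, SUM(price)=191
  Books: ids {17, 19, 30} → MAX(price)=62, MIN(stock)=0, SUM(price)=84
  Electronics: ids {3, 16} → MAX(price)=60, MIN(stock)=21, SUM(price)=77
  Tools: ids {6, 14, 25, 27, 33} → MAX(price)=102, MIN(stock)=2, SUM(price)=257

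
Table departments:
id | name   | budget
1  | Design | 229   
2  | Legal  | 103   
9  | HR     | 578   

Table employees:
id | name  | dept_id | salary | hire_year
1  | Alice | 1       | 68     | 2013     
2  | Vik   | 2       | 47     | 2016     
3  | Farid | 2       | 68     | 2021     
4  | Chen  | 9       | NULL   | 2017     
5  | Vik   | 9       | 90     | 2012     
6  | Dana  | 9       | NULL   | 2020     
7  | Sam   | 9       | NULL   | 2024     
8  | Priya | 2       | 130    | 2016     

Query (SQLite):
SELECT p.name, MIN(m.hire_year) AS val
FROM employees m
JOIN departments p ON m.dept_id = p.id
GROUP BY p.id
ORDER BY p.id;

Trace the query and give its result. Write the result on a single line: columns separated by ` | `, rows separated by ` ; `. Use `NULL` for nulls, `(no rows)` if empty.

Join each employees row to its departments via dept_id.
Group joined rows by departments.id; compute MIN(m.hire_year) per group.
  1: ids {1} → MIN(m.hire_year)=2013
  2: ids {2, 3, 8} → MIN(m.hire_year)=2016
  9: ids {4, 5, 6, 7} → MIN(m.hire_year)=2012

Design | 2013 ; Legal | 2016 ; HR | 2012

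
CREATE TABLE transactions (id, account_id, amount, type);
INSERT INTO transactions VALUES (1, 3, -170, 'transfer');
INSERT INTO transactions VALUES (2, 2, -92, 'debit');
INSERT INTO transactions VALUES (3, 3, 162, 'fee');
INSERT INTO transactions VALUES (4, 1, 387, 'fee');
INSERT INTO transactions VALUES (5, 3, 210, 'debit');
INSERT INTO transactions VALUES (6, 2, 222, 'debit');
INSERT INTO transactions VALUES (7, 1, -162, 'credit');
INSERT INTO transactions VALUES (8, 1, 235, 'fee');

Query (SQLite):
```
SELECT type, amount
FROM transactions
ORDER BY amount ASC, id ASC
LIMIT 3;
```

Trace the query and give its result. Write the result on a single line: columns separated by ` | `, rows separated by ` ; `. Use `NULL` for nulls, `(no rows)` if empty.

Sort by amount asc, tiebreak id asc: (-170, id=1), (-162, id=7), (-92, id=2), (162, id=3), (210, id=5), (222, id=6) …. Take first 3.

transfer | -170 ; credit | -162 ; debit | -92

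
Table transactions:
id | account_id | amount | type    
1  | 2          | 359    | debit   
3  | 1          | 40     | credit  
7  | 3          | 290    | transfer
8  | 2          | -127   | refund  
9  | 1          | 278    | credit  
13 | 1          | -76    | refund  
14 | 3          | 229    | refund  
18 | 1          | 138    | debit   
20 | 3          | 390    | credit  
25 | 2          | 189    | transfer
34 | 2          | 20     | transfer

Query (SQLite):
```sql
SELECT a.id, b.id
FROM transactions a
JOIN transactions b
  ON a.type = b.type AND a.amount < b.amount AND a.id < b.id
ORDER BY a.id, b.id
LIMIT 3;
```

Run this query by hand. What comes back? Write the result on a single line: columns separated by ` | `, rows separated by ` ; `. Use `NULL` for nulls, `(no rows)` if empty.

Pairs (a,b) with same type, a.amount < b.amount, a.id < b.id.
type groups: credit:{3,9,20} debit:{1,18} refund:{8,13,14} transfer:{7,25,34}
Ordered by (a.id, b.id); first 3.

3 | 9 ; 3 | 20 ; 8 | 13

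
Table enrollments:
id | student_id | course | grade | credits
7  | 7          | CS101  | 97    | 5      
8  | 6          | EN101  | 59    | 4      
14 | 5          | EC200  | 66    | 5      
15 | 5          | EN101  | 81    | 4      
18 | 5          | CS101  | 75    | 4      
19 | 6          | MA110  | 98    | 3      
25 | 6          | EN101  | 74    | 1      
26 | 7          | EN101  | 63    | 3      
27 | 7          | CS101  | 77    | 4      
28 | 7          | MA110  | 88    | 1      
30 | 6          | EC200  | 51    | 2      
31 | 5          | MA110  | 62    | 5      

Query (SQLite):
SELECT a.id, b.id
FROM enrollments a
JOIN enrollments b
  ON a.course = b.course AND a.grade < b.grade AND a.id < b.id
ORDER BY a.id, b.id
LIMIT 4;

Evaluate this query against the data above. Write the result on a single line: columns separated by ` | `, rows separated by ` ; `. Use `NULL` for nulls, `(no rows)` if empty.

8 | 15 ; 8 | 25 ; 8 | 26 ; 18 | 27

Pairs (a,b) with same course, a.grade < b.grade, a.id < b.id.
course groups: CS101:{7,18,27} EC200:{14,30} EN101:{8,15,25,26} MA110:{19,28,31}
Ordered by (a.id, b.id); first 4.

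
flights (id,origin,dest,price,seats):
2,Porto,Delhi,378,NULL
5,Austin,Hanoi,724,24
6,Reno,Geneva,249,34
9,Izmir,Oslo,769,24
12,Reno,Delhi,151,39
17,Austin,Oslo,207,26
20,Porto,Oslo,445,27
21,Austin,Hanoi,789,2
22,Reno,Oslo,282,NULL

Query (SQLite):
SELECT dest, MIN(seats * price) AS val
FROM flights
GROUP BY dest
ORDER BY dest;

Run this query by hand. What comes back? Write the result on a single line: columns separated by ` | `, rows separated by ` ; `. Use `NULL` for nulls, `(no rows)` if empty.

For each row compute seats * price.
Group by dest; take MIN of the expression per group.
  Delhi: ids {2, 12} → MIN(seats * price)=5889
  Geneva: ids {6} → MIN(seats * price)=8466
  Hanoi: ids {5, 21} → MIN(seats * price)=1578
  Oslo: ids {9, 17, 20, 22} → MIN(seats * price)=5382

Delhi | 5889 ; Geneva | 8466 ; Hanoi | 1578 ; Oslo | 5382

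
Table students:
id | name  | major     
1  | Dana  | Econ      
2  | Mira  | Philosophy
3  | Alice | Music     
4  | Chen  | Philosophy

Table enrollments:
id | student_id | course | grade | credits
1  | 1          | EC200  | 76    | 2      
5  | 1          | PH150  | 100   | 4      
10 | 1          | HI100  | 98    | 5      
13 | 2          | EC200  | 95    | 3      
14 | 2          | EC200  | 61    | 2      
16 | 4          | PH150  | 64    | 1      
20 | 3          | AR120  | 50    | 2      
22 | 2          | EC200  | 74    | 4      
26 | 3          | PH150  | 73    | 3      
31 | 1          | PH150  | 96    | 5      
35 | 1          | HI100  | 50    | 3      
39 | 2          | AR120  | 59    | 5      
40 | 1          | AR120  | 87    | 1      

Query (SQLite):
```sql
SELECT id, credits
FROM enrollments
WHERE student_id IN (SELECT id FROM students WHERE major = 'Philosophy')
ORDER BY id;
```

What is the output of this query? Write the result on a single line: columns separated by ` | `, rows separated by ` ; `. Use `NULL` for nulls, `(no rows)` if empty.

13 | 3 ; 14 | 2 ; 16 | 1 ; 22 | 4 ; 39 | 5

Inner query: students.id where major = 'Philosophy'.
Outer: keep enrollments rows whose student_id is in that set.
Inner query → {2, 4}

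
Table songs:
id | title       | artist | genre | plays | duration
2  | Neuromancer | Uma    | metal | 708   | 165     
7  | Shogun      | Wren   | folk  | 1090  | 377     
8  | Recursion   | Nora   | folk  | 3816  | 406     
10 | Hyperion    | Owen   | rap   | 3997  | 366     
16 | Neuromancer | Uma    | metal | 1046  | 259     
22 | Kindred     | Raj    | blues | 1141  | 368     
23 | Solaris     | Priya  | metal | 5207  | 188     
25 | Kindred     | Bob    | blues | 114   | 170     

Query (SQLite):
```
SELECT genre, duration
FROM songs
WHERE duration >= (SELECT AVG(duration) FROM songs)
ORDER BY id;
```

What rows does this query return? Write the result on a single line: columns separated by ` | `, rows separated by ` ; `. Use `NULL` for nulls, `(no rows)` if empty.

Scalar subquery: AVG(duration) over all songs rows = 287.375.
Keep rows where duration >= that value.

folk | 377 ; folk | 406 ; rap | 366 ; blues | 368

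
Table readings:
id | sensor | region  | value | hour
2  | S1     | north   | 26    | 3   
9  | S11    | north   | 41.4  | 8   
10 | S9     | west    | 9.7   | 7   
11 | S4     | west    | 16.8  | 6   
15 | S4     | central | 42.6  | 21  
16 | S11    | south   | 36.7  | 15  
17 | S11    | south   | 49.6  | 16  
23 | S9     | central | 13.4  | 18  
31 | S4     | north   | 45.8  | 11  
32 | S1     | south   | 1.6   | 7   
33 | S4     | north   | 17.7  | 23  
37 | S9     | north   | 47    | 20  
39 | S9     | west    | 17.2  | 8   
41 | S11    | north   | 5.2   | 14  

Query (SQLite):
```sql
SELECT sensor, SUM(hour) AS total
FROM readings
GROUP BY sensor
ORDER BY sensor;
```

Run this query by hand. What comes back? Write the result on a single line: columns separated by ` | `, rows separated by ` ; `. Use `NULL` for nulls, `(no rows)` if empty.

Partition readings by sensor; compute SUM(hour) within each group.
  S1: ids {2, 32} → SUM(hour)=10
  S11: ids {9, 16, 17, 41} → SUM(hour)=53
  S4: ids {11, 15, 31, 33} → SUM(hour)=61
  S9: ids {10, 23, 37, 39} → SUM(hour)=53

S1 | 10 ; S11 | 53 ; S4 | 61 ; S9 | 53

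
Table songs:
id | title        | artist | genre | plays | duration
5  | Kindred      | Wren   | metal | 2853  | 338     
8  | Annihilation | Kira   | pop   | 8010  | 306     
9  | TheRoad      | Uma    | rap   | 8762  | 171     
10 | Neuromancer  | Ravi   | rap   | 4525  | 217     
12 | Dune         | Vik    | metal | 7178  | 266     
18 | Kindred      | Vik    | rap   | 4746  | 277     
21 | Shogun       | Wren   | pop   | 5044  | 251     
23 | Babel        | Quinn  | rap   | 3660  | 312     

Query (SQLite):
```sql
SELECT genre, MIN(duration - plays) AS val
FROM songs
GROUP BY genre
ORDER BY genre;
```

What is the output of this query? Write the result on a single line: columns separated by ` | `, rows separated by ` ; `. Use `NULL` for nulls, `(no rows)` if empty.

For each row compute duration - plays.
Group by genre; take MIN of the expression per group.
  metal: ids {5, 12} → MIN(duration - plays)=-6912
  pop: ids {8, 21} → MIN(duration - plays)=-7704
  rap: ids {9, 10, 18, 23} → MIN(duration - plays)=-8591

metal | -6912 ; pop | -7704 ; rap | -8591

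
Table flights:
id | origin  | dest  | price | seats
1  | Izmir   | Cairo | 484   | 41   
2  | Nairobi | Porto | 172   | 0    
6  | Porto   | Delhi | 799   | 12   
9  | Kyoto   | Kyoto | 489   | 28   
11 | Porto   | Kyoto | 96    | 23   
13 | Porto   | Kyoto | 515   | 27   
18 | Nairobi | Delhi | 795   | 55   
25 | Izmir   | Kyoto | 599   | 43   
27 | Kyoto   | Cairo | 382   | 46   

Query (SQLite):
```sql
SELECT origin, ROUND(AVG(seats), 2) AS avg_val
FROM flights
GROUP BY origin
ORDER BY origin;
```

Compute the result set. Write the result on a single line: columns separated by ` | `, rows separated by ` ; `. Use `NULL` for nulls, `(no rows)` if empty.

Partition flights by origin; compute ROUND(AVG(seats), 2) within each group.
  Izmir: ids {1, 25} → ROUND(AVG(seats), 2)=42
  Kyoto: ids {9, 27} → ROUND(AVG(seats), 2)=37
  Nairobi: ids {2, 18} → ROUND(AVG(seats), 2)=27.5
  Porto: ids {6, 11, 13} → ROUND(AVG(seats), 2)=20.67

Izmir | 42 ; Kyoto | 37 ; Nairobi | 27.5 ; Porto | 20.67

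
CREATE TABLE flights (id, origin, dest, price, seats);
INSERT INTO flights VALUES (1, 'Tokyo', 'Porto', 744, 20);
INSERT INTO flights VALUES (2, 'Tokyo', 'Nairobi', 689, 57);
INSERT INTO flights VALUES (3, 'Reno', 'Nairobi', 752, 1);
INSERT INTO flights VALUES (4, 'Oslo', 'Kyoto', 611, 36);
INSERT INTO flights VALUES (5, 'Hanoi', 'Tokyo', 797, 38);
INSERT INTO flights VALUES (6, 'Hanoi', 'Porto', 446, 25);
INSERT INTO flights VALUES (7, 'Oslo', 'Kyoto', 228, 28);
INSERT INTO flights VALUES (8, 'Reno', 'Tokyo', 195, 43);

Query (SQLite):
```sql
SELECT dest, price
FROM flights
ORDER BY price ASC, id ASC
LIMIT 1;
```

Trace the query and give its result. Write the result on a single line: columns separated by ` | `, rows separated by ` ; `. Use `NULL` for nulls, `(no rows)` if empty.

Tokyo | 195

Sort by price asc, tiebreak id asc: (195, id=8), (228, id=7), (446, id=6), (611, id=4) …. Take first 1.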